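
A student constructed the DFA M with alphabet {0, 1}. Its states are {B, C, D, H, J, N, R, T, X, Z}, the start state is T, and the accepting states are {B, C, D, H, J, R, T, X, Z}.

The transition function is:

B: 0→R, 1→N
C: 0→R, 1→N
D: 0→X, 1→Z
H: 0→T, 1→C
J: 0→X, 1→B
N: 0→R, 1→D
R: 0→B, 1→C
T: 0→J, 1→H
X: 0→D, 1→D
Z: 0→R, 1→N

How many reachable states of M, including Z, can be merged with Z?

3

Every state is reachable, so we keep all 10.
Initial partition by acceptance: {B,C,D,H,J,R,T,X,Z} | {N}.
On input 1, block {B,C,D,H,J,R,T,X,Z} splits into {D,H,J,R,T,X} and {B,C,Z}.
Split {D,H,J,R,T,X} by δ(·,0) → {D,H,J,T,X} and {R}.
Split {D,H,J,T,X} by δ(·,1) → {D,H,J} and {T,X}.
No further refinement is possible. Final partition (5 blocks): {D,H,J} | {N} | {B,C,Z} | {R} | {T,X}.
The equivalence class containing Z is {B,C,Z}, of size 3.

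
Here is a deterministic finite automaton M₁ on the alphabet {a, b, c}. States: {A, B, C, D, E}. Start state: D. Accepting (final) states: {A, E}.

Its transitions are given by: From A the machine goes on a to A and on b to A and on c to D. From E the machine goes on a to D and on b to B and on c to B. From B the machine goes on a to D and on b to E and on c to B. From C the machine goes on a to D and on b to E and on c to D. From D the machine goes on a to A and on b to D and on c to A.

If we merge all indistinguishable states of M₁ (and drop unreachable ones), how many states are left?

States {B,C,E} cannot be reached from the start state, so discard them.
P0 = {A} | {D}.
Stable partition: {A} | {D} — 2 equivalence classes.

2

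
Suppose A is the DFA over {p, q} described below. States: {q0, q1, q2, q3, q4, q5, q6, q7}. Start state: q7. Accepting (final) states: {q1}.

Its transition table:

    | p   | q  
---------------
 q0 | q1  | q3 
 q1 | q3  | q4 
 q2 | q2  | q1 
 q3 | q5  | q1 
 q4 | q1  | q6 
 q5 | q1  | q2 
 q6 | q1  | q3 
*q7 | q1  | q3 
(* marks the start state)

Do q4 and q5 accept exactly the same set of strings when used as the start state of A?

No

States {q0} cannot be reached from the start state, so discard them.
Initial partition by acceptance: {q1} | {q2,q3,q4,q5,q6,q7}.
Refine {q2,q3,q4,q5,q6,q7} on symbol p: members go to different blocks, giving {q4,q5,q6,q7} and {q2,q3}.
On input q, block {q4,q5,q6,q7} splits into {q5,q6,q7} and {q4}.
Refine {q2,q3} on symbol p: members go to different blocks, giving {q2} and {q3}.
On input q, block {q5,q6,q7} splits into {q6,q7} and {q5}.
The partition is now stable with 6 blocks: {q1} | {q6,q7} | {q2} | {q4} | {q3} | {q5}.
q4 and q5 end up in different blocks, so they are distinguishable. For instance, the string 'qp' is accepted from only q4.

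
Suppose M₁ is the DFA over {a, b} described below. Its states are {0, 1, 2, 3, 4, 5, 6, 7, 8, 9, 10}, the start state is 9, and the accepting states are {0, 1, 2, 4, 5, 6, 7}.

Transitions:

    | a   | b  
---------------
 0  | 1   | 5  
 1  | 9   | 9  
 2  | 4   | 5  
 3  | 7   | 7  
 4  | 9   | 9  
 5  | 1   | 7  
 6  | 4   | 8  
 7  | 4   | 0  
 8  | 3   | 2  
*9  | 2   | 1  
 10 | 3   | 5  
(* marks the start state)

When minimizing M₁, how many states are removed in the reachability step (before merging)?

No path from 9 leads to 3, 6, 8, 10; the other 7 states are all reachable.

4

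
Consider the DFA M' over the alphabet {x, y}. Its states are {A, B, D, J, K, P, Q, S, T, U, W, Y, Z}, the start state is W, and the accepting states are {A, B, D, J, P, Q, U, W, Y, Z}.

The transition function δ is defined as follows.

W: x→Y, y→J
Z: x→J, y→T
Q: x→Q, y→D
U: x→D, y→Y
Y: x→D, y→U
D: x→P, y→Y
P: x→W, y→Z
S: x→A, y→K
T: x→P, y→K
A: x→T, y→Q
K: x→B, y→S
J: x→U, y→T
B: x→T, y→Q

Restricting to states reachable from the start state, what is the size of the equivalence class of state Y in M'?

2

Every state is reachable, so we keep all 13.
Initial partition by acceptance: {A,B,D,J,P,Q,U,W,Y,Z} | {K,S,T}.
Split {A,B,D,J,P,Q,U,W,Y,Z} by δ(·,x) → {D,J,P,Q,U,W,Y,Z} and {A,B}.
Split {D,J,P,Q,U,W,Y,Z} by δ(·,y) → {D,P,Q,U,W,Y} and {J,Z}.
Refine {D,P,Q,U,W,Y} on symbol y: members go to different blocks, giving {D,Q,U,Y} and {P,W}.
Split {D,Q,U,Y} by δ(·,x) → {Q,U,Y} and {D}.
Refine {Q,U,Y} on symbol x: members go to different blocks, giving {U,Y} and {Q}.
On input x, block {K,S,T} splits into {K,S} and {T}.
On input x, block {J,Z} splits into {Z} and {J}.
Split {P,W} by δ(·,x) → {P} and {W}.
The partition is now stable with 10 blocks: {U,Y} | {K,S} | {A,B} | {Z} | {P} | {D} | {Q} | {T} | {J} | {W}.
State Y belongs to the block {U,Y}, which has 2 states.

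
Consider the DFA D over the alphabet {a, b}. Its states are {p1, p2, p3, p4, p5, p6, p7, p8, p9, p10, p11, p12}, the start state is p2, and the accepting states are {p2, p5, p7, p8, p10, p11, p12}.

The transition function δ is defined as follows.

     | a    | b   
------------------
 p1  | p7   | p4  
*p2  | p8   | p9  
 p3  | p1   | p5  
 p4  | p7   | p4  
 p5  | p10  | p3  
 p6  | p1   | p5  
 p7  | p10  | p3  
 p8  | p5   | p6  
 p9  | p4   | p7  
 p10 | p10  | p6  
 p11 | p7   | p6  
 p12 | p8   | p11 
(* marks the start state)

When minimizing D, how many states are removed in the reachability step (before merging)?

2

BFS from p2 reaches {p1, p2, p3, p4, p5, p6, p7, p8, p9, p10}; the 2 state(s) p11, p12 are never visited.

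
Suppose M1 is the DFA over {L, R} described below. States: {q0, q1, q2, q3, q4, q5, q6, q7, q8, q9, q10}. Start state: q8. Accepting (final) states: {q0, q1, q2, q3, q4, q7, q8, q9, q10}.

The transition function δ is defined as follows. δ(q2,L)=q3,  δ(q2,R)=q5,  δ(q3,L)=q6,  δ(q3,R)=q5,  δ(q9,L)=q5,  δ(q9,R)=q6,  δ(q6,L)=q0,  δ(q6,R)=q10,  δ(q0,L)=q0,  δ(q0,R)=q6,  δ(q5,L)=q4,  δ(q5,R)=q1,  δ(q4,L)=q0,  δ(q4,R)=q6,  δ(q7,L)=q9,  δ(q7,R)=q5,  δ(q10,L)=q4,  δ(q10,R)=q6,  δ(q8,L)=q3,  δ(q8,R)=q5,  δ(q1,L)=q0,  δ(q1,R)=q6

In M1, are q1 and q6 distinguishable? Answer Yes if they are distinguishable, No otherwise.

Yes

States {q2,q7,q9} cannot be reached from the start state, so discard them.
Initial partition by acceptance: {q0,q1,q3,q4,q8,q10} | {q5,q6}.
Refine {q0,q1,q3,q4,q8,q10} on symbol L: members go to different blocks, giving {q0,q1,q4,q8,q10} and {q3}.
On input L, block {q0,q1,q4,q8,q10} splits into {q0,q1,q4,q10} and {q8}.
Stable partition: {q0,q1,q4,q10} | {q5,q6} | {q3} | {q8} — 4 equivalence classes.
q1 and q6 end up in different blocks, so they are distinguishable. For instance, the string 'ε' is accepted from only q1.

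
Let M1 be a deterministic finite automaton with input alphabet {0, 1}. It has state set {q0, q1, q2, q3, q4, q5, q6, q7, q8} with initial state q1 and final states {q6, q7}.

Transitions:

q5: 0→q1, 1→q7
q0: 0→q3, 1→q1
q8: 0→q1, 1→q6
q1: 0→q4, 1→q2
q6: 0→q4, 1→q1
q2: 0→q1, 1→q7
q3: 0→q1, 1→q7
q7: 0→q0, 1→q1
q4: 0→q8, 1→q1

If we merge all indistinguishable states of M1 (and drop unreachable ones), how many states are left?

4

Reachable states from the start: {q0,q1,q2,q3,q4,q6,q7,q8}. Unreachable: {q5} — drop them.
Initial partition by acceptance: {q6,q7} | {q0,q1,q2,q3,q4,q8}.
On input 1, block {q0,q1,q2,q3,q4,q8} splits into {q0,q1,q4} and {q2,q3,q8}.
Split {q0,q1,q4} by δ(·,0) → {q0,q4} and {q1}.
No further refinement is possible. Final partition (4 blocks): {q6,q7} | {q0,q4} | {q2,q3,q8} | {q1}.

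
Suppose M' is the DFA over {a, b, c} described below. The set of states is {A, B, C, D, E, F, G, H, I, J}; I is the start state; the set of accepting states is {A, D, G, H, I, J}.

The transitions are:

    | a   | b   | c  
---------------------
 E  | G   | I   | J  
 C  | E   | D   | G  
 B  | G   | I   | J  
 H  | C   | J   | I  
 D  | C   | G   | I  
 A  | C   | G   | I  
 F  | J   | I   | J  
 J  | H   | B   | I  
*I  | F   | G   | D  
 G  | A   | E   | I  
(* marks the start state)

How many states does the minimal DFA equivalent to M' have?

5

Every state is reachable, so we keep all 10.
P0 = {A,D,G,H,I,J} | {B,C,E,F}.
Split {A,D,G,H,I,J} by δ(·,a) → {A,D,H,I} and {G,J}.
Refine {B,C,E,F} on symbol a: members go to different blocks, giving {B,E,F} and {C}.
On input a, block {A,D,H,I} splits into {A,D,H} and {I}.
Stable partition: {A,D,H} | {B,E,F} | {G,J} | {C} | {I} — 5 equivalence classes.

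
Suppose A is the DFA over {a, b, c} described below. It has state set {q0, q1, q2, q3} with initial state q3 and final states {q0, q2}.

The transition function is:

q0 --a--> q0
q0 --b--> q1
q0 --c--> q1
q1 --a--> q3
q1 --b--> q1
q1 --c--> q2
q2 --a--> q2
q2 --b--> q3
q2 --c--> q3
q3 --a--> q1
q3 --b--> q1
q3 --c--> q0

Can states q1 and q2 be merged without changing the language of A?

Every state is reachable, so we keep all 4.
P0 = {q0,q2} | {q1,q3}.
Stable partition: {q0,q2} | {q1,q3} — 2 equivalence classes.
q1 and q2 end up in different blocks, so they are distinguishable. For instance, the string 'ε' is accepted from only q2.

No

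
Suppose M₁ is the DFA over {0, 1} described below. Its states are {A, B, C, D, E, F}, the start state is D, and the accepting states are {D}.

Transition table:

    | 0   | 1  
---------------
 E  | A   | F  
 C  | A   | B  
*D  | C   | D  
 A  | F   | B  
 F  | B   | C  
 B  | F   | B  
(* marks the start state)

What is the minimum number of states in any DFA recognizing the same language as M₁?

2

Reachable states from the start: {A,B,C,D,F}. Unreachable: {E} — drop them.
Initial partition by acceptance: {D} | {A,B,C,F}.
Stable partition: {D} | {A,B,C,F} — 2 equivalence classes.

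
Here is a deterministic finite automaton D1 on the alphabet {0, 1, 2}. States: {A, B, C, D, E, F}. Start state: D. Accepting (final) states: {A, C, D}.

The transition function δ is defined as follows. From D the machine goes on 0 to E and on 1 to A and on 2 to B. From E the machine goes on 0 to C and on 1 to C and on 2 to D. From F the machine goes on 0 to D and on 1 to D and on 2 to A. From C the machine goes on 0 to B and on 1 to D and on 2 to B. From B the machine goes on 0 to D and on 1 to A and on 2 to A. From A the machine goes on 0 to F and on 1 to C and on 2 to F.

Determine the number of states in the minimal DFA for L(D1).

Start with accepting vs non-accepting: {A,C,D} | {B,E,F}.
Stable partition: {A,C,D} | {B,E,F} — 2 equivalence classes.

2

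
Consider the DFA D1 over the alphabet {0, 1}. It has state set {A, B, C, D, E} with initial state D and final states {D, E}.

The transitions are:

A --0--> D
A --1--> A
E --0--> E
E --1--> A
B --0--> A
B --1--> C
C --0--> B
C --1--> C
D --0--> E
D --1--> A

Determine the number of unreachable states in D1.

BFS from D reaches {A, D, E}; the 2 state(s) B, C are never visited.

2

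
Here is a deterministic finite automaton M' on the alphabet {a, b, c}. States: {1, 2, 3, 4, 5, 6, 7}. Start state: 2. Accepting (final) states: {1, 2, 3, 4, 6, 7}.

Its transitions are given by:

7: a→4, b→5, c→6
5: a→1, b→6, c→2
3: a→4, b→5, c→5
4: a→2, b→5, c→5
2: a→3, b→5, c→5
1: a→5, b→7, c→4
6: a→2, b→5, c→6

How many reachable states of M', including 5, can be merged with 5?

Every state is reachable, so we keep all 7.
Start with accepting vs non-accepting: {1,2,3,4,6,7} | {5}.
Refine {1,2,3,4,6,7} on symbol a: members go to different blocks, giving {2,3,4,6,7} and {1}.
Refine {2,3,4,6,7} on symbol c: members go to different blocks, giving {2,3,4} and {6,7}.
Stable partition: {2,3,4} | {5} | {1} | {6,7} — 4 equivalence classes.
The equivalence class containing 5 is {5}, of size 1.

1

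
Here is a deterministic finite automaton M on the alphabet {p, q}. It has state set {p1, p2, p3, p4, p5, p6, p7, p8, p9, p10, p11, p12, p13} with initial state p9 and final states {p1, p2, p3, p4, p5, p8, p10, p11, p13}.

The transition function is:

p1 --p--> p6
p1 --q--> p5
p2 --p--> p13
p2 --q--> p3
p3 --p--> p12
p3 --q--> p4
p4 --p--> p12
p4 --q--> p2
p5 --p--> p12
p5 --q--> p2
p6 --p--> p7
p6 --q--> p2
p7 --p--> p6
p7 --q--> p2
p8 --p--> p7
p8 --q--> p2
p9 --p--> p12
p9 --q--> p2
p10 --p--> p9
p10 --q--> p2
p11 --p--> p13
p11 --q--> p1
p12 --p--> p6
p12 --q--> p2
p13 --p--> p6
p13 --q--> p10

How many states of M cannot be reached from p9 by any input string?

4

No path from p9 leads to p1, p5, p8, p11; the other 9 states are all reachable.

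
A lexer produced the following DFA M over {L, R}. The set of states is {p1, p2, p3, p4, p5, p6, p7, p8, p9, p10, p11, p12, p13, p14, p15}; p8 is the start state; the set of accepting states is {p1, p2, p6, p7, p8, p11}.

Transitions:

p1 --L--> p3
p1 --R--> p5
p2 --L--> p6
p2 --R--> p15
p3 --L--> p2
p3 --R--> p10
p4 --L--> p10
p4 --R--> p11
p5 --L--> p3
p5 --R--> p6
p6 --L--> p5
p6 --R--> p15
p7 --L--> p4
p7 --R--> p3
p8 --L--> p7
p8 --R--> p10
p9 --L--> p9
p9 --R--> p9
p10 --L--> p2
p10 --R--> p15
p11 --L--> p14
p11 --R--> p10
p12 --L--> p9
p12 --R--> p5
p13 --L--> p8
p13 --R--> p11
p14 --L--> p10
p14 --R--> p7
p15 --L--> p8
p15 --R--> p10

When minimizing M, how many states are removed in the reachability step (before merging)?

BFS from p8 reaches {p2, p3, p4, p5, p6, p7, p8, p10, p11, p14, p15}; the 4 state(s) p1, p9, p12, p13 are never visited.

4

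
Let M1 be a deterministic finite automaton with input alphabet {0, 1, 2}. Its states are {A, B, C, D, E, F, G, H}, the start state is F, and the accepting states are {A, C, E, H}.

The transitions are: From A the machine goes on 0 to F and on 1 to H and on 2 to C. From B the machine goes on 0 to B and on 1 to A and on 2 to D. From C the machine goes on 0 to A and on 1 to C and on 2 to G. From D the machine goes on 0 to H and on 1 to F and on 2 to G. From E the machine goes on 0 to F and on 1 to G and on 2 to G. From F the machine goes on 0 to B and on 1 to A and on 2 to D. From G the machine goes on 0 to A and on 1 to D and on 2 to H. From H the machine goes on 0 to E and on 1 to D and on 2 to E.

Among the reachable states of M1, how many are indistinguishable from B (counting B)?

2

Every state is reachable, so we keep all 8.
P0 = {A,C,E,H} | {B,D,F,G}.
On input 0, block {A,C,E,H} splits into {A,E} and {C,H}.
Refine {A,E} on symbol 1: members go to different blocks, giving {A} and {E}.
Split {B,D,F,G} by δ(·,0) → {B,F} and {D} and {G}.
Refine {C,H} on symbol 0: members go to different blocks, giving {C} and {H}.
Stable partition: {A} | {B,F} | {C} | {E} | {D} | {G} | {H} — 7 equivalence classes.
The equivalence class containing B is {B,F}, of size 2.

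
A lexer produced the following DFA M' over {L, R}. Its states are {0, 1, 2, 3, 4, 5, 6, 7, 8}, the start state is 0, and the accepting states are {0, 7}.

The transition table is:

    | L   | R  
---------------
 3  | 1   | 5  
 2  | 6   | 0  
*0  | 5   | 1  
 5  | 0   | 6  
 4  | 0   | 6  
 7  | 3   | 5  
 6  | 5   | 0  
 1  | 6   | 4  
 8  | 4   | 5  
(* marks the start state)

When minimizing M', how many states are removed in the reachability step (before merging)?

BFS from 0 reaches {0, 1, 4, 5, 6}; the 4 state(s) 2, 3, 7, 8 are never visited.

4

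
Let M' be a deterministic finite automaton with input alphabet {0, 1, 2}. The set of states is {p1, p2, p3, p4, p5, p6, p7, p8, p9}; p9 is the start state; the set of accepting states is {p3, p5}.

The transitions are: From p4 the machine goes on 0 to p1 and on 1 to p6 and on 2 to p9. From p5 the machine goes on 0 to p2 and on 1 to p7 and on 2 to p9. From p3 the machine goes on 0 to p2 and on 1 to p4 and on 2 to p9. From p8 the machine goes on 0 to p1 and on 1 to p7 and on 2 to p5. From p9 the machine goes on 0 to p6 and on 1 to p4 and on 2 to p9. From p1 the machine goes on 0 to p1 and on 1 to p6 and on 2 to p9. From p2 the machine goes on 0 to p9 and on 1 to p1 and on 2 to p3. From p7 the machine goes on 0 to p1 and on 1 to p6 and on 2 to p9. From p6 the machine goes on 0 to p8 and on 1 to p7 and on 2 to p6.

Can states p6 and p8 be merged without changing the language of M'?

P0 = {p3,p5} | {p1,p2,p4,p6,p7,p8,p9}.
On input 2, block {p1,p2,p4,p6,p7,p8,p9} splits into {p1,p4,p6,p7,p9} and {p2,p8}.
Split {p1,p4,p6,p7,p9} by δ(·,0) → {p1,p4,p7,p9} and {p6}.
On input 0, block {p1,p4,p7,p9} splits into {p1,p4,p7} and {p9}.
On input 0, block {p2,p8} splits into {p2} and {p8}.
No further refinement is possible. Final partition (6 blocks): {p3,p5} | {p1,p4,p7} | {p2} | {p6} | {p9} | {p8}.
p6 and p8 end up in different blocks, so they are distinguishable. For instance, the string '2' is accepted from only p8.

No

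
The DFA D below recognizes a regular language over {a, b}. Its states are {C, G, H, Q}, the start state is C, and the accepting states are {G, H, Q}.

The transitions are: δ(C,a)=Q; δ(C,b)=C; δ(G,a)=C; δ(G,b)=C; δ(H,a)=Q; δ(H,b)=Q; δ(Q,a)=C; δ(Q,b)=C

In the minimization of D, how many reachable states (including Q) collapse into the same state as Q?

States {G,H} cannot be reached from the start state, so discard them.
Start with accepting vs non-accepting: {Q} | {C}.
No further refinement is possible. Final partition (2 blocks): {Q} | {C}.
State Q belongs to the block {Q}, which has 1 states.

1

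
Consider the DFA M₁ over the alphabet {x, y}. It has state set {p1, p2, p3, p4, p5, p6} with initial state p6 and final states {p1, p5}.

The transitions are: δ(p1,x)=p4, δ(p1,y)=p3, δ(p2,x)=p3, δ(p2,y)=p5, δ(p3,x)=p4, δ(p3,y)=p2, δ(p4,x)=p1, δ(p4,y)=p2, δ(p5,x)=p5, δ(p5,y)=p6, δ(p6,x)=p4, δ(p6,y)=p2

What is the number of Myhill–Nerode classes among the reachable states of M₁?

Every state is reachable, so we keep all 6.
Initial partition by acceptance: {p1,p5} | {p2,p3,p4,p6}.
On input x, block {p1,p5} splits into {p1} and {p5}.
On input x, block {p2,p3,p4,p6} splits into {p2,p3,p6} and {p4}.
Refine {p2,p3,p6} on symbol x: members go to different blocks, giving {p3,p6} and {p2}.
No further refinement is possible. Final partition (5 blocks): {p1} | {p3,p6} | {p5} | {p4} | {p2}.

5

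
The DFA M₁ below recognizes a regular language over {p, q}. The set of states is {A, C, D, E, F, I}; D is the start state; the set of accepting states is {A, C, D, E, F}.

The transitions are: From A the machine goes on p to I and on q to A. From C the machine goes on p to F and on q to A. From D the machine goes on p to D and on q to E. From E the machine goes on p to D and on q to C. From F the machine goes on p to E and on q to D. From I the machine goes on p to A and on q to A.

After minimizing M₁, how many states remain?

All states are reachable from the start state.
Initial partition by acceptance: {A,C,D,E,F} | {I}.
On input p, block {A,C,D,E,F} splits into {C,D,E,F} and {A}.
Split {C,D,E,F} by δ(·,q) → {D,E,F} and {C}.
Split {D,E,F} by δ(·,q) → {D,F} and {E}.
Split {D,F} by δ(·,p) → {D} and {F}.
The partition is now stable with 6 blocks: {D} | {I} | {A} | {C} | {E} | {F}.

6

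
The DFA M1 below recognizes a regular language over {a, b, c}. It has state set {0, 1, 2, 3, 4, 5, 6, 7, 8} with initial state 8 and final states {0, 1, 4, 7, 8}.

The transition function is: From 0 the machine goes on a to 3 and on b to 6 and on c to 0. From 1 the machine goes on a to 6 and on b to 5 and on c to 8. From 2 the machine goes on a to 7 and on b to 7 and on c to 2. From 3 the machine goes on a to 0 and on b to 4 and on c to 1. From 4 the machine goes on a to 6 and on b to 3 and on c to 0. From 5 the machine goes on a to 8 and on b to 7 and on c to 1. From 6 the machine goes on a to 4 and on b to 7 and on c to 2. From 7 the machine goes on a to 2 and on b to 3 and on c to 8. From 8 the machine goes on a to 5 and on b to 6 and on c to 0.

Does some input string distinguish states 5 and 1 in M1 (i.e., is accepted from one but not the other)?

P0 = {0,1,4,7,8} | {2,3,5,6}.
Split {2,3,5,6} by δ(·,c) → {2,6} and {3,5}.
Split {0,1,4,7,8} by δ(·,a) → {1,4,7} and {0,8}.
No further refinement is possible. Final partition (4 blocks): {1,4,7} | {2,6} | {3,5} | {0,8}.
5 and 1 end up in different blocks, so they are distinguishable. For instance, the string 'ε' is accepted from only 1.

Yes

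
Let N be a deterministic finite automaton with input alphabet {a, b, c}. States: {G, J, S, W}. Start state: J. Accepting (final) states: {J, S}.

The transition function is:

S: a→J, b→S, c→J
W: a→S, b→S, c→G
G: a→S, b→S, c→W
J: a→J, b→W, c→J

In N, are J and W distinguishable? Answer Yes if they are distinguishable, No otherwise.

Yes

Initial partition by acceptance: {J,S} | {G,W}.
Refine {J,S} on symbol b: members go to different blocks, giving {J} and {S}.
The partition is now stable with 3 blocks: {J} | {G,W} | {S}.
J and W end up in different blocks, so they are distinguishable. For instance, the string 'ε' is accepted from only J.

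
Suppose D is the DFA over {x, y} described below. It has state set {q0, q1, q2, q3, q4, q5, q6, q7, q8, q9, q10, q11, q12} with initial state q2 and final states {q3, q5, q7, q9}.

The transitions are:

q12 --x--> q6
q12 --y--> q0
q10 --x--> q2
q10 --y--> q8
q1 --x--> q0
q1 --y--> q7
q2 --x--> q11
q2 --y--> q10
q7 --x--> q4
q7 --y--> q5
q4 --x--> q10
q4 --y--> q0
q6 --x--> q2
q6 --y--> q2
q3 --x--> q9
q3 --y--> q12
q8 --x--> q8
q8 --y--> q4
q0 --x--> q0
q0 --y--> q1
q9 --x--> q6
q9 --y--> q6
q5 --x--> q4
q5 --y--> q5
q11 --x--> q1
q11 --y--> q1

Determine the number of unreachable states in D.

Starting at q2 and following transitions, the reachable set is {q0, q1, q2, q4, q5, q7, q8, q10, q11}. That leaves q3, q6, q9, q12 unreachable — 4 in total.

4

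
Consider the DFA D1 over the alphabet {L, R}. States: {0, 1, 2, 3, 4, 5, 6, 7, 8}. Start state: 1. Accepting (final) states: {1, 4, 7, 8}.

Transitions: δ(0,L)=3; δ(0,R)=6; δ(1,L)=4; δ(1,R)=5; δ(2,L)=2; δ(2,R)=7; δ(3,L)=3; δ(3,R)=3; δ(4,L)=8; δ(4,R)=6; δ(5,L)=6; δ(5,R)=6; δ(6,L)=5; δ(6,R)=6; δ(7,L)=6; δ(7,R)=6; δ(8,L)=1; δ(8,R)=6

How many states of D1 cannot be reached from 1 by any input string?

Starting at 1 and following transitions, the reachable set is {1, 4, 5, 6, 8}. That leaves 0, 2, 3, 7 unreachable — 4 in total.

4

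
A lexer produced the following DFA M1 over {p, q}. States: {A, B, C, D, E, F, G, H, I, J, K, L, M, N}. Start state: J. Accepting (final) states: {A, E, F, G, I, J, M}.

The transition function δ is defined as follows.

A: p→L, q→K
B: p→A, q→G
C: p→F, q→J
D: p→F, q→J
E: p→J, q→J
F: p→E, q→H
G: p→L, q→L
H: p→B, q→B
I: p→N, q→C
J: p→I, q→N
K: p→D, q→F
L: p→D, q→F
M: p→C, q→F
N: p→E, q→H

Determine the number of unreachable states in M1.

1

Starting at J and following transitions, the reachable set is {A, B, C, D, E, F, G, H, I, J, K, L, N}. That leaves M unreachable — 1 in total.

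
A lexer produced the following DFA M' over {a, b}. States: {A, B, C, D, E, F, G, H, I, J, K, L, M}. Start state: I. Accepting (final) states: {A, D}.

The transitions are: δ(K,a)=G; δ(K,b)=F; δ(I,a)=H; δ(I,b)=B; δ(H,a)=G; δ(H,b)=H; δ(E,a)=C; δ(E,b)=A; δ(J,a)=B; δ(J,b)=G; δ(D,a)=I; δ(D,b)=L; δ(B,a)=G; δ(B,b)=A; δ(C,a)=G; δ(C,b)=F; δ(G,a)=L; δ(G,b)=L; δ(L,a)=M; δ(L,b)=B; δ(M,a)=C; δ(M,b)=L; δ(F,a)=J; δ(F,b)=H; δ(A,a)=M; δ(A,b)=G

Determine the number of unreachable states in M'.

Starting at I and following transitions, the reachable set is {A, B, C, F, G, H, I, J, L, M}. That leaves D, E, K unreachable — 3 in total.

3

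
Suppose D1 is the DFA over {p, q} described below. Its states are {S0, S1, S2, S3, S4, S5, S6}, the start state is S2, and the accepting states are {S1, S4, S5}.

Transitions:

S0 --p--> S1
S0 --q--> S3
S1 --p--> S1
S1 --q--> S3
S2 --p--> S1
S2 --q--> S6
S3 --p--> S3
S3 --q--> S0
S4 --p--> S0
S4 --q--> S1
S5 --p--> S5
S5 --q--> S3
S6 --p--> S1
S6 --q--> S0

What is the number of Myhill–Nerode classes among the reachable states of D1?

First remove the unreachable states {S4,S5}; 5 states remain.
Initial partition by acceptance: {S1} | {S0,S2,S3,S6}.
Refine {S0,S2,S3,S6} on symbol p: members go to different blocks, giving {S0,S2,S6} and {S3}.
Split {S0,S2,S6} by δ(·,q) → {S2,S6} and {S0}.
Split {S2,S6} by δ(·,q) → {S2} and {S6}.
No further refinement is possible. Final partition (5 blocks): {S1} | {S2} | {S3} | {S0} | {S6}.

5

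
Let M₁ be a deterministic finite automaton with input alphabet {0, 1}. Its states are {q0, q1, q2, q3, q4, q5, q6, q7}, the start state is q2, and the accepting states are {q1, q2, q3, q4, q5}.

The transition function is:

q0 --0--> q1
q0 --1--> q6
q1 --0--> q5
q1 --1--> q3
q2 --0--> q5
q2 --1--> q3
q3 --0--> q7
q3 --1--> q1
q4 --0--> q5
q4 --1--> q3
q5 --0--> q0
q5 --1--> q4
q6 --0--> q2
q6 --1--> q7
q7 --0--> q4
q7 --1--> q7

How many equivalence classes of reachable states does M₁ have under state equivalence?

3

Initial partition by acceptance: {q1,q2,q3,q4,q5} | {q0,q6,q7}.
On input 0, block {q1,q2,q3,q4,q5} splits into {q1,q2,q4} and {q3,q5}.
Stable partition: {q1,q2,q4} | {q0,q6,q7} | {q3,q5} — 3 equivalence classes.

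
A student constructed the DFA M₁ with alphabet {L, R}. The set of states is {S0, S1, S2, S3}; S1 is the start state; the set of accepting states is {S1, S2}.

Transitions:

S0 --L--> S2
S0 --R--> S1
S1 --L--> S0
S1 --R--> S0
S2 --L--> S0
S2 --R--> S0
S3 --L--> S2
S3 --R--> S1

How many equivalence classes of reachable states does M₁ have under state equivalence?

First remove the unreachable states {S3}; 3 states remain.
Start with accepting vs non-accepting: {S1,S2} | {S0}.
No further refinement is possible. Final partition (2 blocks): {S1,S2} | {S0}.

2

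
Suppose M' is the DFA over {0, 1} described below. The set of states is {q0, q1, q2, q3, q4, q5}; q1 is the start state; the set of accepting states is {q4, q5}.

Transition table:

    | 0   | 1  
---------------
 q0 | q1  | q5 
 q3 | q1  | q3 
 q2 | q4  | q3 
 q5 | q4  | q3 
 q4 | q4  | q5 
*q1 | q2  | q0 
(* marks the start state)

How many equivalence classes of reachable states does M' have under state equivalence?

6

Every state is reachable, so we keep all 6.
Initial partition by acceptance: {q4,q5} | {q0,q1,q2,q3}.
On input 1, block {q4,q5} splits into {q4} and {q5}.
On input 0, block {q0,q1,q2,q3} splits into {q0,q1,q3} and {q2}.
Refine {q0,q1,q3} on symbol 0: members go to different blocks, giving {q0,q3} and {q1}.
Split {q0,q3} by δ(·,1) → {q0} and {q3}.
Stable partition: {q4} | {q0} | {q5} | {q2} | {q1} | {q3} — 6 equivalence classes.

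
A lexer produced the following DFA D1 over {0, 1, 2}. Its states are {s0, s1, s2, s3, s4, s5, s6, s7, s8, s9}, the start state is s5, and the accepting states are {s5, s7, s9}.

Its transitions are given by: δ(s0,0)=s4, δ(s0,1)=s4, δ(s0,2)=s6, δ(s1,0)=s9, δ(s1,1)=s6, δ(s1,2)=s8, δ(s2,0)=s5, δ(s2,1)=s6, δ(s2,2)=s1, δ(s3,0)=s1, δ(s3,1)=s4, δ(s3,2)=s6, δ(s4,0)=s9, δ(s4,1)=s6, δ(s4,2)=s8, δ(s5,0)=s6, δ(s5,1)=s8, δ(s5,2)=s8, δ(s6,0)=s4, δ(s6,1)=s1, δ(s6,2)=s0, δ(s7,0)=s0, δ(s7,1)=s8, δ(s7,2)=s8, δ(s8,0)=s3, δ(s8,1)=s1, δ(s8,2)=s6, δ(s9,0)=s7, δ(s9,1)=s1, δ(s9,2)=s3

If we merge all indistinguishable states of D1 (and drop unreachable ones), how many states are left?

5

States {s2} cannot be reached from the start state, so discard them.
Initial partition by acceptance: {s5,s7,s9} | {s0,s1,s3,s4,s6,s8}.
Refine {s5,s7,s9} on symbol 0: members go to different blocks, giving {s5,s7} and {s9}.
Split {s0,s1,s3,s4,s6,s8} by δ(·,0) → {s0,s3,s6,s8} and {s1,s4}.
Refine {s0,s3,s6,s8} on symbol 0: members go to different blocks, giving {s0,s3,s6} and {s8}.
The partition is now stable with 5 blocks: {s5,s7} | {s0,s3,s6} | {s9} | {s1,s4} | {s8}.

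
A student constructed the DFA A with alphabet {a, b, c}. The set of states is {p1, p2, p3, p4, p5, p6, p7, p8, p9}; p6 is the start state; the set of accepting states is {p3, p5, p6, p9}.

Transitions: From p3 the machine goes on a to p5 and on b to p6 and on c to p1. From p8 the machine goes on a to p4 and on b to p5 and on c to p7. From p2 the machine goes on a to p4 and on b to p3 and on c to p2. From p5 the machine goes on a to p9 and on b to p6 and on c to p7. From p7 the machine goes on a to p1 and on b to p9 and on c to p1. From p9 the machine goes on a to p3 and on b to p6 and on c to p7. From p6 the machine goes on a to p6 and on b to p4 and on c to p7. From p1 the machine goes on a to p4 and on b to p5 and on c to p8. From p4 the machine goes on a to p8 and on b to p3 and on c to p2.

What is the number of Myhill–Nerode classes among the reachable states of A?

3

Every state is reachable, so we keep all 9.
Initial partition by acceptance: {p3,p5,p6,p9} | {p1,p2,p4,p7,p8}.
Refine {p3,p5,p6,p9} on symbol b: members go to different blocks, giving {p3,p5,p9} and {p6}.
Stable partition: {p3,p5,p9} | {p1,p2,p4,p7,p8} | {p6} — 3 equivalence classes.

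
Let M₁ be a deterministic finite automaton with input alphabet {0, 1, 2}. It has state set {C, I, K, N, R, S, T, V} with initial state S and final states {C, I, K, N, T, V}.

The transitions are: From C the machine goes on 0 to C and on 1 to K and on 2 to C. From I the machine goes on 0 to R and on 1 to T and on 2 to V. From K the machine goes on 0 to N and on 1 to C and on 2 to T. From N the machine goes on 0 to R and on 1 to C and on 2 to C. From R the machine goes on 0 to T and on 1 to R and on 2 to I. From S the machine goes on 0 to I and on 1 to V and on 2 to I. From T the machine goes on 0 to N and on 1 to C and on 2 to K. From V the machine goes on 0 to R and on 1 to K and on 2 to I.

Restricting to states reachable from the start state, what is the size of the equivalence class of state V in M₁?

2

Initial partition by acceptance: {C,I,K,N,T,V} | {R,S}.
On input 0, block {C,I,K,N,T,V} splits into {C,K,T} and {I,N,V}.
On input 0, block {C,K,T} splits into {K,T} and {C}.
On input 0, block {R,S} splits into {R} and {S}.
Split {I,N,V} by δ(·,1) → {I,V} and {N}.
No further refinement is possible. Final partition (6 blocks): {K,T} | {R} | {I,V} | {C} | {S} | {N}.
State V belongs to the block {I,V}, which has 2 states.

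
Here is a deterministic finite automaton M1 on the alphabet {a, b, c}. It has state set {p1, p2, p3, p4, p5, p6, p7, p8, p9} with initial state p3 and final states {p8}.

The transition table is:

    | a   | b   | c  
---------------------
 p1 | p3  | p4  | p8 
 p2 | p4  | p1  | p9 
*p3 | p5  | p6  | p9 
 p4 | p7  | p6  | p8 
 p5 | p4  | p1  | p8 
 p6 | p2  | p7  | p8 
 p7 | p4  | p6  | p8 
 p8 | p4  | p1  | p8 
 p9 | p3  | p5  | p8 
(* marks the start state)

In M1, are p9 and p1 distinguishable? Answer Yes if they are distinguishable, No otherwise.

No

All states are reachable from the start state.
Initial partition by acceptance: {p8} | {p1,p2,p3,p4,p5,p6,p7,p9}.
Split {p1,p2,p3,p4,p5,p6,p7,p9} by δ(·,c) → {p1,p4,p5,p6,p7,p9} and {p2,p3}.
Refine {p1,p4,p5,p6,p7,p9} on symbol a: members go to different blocks, giving {p1,p6,p9} and {p4,p5,p7}.
Stable partition: {p8} | {p1,p6,p9} | {p2,p3} | {p4,p5,p7} — 4 equivalence classes.
p9 and p1 lie in the same block of the stable partition, so they are equivalent — no string distinguishes them.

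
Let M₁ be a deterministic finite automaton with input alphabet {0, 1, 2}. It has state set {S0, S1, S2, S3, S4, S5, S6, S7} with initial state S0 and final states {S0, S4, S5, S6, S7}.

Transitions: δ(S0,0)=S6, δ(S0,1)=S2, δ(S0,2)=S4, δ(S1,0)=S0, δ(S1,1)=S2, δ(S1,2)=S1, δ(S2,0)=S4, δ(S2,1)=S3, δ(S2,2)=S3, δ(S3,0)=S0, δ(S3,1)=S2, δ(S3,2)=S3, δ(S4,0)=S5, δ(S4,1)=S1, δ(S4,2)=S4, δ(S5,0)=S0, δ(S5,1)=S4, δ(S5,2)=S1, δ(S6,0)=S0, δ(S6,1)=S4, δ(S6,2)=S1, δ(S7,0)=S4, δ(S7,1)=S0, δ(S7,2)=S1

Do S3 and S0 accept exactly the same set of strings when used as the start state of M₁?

First remove the unreachable states {S7}; 7 states remain.
Initial partition by acceptance: {S0,S4,S5,S6} | {S1,S2,S3}.
On input 1, block {S0,S4,S5,S6} splits into {S0,S4} and {S5,S6}.
No further refinement is possible. Final partition (3 blocks): {S0,S4} | {S1,S2,S3} | {S5,S6}.
S3 and S0 end up in different blocks, so they are distinguishable. For instance, the string 'ε' is accepted from only S0.

No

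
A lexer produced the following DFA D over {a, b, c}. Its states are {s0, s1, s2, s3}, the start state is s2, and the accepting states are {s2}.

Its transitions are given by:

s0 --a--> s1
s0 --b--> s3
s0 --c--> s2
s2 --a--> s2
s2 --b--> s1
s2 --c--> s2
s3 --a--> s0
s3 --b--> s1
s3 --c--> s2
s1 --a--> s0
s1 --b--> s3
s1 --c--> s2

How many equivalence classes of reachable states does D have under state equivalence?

2

Every state is reachable, so we keep all 4.
Initial partition by acceptance: {s2} | {s0,s1,s3}.
Stable partition: {s2} | {s0,s1,s3} — 2 equivalence classes.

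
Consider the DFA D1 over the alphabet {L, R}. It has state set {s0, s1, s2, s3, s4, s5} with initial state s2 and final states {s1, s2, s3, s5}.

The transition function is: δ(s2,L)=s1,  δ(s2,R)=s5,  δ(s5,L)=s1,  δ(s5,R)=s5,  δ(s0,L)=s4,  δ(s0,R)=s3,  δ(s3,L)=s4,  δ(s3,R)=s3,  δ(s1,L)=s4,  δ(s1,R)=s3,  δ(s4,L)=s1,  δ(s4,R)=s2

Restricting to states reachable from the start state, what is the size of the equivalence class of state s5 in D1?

First remove the unreachable states {s0}; 5 states remain.
Initial partition by acceptance: {s1,s2,s3,s5} | {s4}.
Split {s1,s2,s3,s5} by δ(·,L) → {s1,s3} and {s2,s5}.
The partition is now stable with 3 blocks: {s1,s3} | {s4} | {s2,s5}.
State s5 belongs to the block {s2,s5}, which has 2 states.

2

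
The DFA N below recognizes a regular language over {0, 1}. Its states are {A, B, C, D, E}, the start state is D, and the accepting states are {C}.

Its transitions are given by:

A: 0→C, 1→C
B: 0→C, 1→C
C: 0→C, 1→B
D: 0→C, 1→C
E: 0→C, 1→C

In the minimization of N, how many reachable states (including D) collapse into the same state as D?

Reachable states from the start: {B,C,D}. Unreachable: {A,E} — drop them.
P0 = {C} | {B,D}.
No further refinement is possible. Final partition (2 blocks): {C} | {B,D}.
The equivalence class containing D is {B,D}, of size 2.

2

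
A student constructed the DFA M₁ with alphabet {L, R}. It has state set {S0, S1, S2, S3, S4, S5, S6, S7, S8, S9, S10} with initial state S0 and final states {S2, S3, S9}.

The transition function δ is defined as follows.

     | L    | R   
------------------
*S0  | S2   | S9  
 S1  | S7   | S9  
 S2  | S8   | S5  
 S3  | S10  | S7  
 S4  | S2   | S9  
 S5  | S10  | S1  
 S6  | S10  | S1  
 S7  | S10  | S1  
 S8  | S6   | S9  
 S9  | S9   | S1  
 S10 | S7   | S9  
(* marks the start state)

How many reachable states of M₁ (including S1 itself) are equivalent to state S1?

3

States {S3,S4} cannot be reached from the start state, so discard them.
P0 = {S2,S9} | {S0,S1,S5,S6,S7,S8,S10}.
On input L, block {S2,S9} splits into {S2} and {S9}.
Split {S0,S1,S5,S6,S7,S8,S10} by δ(·,L) → {S1,S5,S6,S7,S8,S10} and {S0}.
Refine {S1,S5,S6,S7,S8,S10} on symbol R: members go to different blocks, giving {S1,S8,S10} and {S5,S6,S7}.
No further refinement is possible. Final partition (5 blocks): {S2} | {S1,S8,S10} | {S9} | {S0} | {S5,S6,S7}.
State S1 belongs to the block {S1,S8,S10}, which has 3 states.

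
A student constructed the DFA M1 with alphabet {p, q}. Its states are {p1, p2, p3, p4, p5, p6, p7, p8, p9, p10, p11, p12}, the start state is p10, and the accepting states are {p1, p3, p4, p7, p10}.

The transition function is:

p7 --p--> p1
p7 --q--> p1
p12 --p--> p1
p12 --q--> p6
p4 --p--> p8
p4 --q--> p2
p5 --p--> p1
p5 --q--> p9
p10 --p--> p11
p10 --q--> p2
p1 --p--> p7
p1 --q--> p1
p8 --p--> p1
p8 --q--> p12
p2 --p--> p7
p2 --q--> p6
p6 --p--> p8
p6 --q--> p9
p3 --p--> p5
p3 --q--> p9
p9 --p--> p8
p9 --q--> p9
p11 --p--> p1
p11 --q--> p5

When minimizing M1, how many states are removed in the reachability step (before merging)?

BFS from p10 reaches {p1, p2, p5, p6, p7, p8, p9, p10, p11, p12}; the 2 state(s) p3, p4 are never visited.

2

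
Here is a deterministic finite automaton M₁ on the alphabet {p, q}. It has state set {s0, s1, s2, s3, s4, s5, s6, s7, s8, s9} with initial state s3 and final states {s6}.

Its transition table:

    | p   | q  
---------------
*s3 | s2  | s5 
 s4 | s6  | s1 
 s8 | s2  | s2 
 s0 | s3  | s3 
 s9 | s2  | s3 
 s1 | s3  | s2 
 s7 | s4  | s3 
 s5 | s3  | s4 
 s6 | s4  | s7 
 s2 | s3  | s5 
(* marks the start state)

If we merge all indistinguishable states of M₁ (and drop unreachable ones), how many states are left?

States {s0,s8,s9} cannot be reached from the start state, so discard them.
Initial partition by acceptance: {s6} | {s1,s2,s3,s4,s5,s7}.
On input p, block {s1,s2,s3,s4,s5,s7} splits into {s1,s2,s3,s5,s7} and {s4}.
Split {s1,s2,s3,s5,s7} by δ(·,p) → {s1,s2,s3,s5} and {s7}.
Refine {s1,s2,s3,s5} on symbol q: members go to different blocks, giving {s1,s2,s3} and {s5}.
Split {s1,s2,s3} by δ(·,q) → {s2,s3} and {s1}.
No further refinement is possible. Final partition (6 blocks): {s6} | {s2,s3} | {s4} | {s7} | {s5} | {s1}.

6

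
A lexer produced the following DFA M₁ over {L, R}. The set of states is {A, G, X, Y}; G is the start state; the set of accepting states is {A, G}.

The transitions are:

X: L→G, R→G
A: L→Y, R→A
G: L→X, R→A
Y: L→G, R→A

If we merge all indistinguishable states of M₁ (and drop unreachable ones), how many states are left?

All states are reachable from the start state.
Initial partition by acceptance: {A,G} | {X,Y}.
Stable partition: {A,G} | {X,Y} — 2 equivalence classes.

2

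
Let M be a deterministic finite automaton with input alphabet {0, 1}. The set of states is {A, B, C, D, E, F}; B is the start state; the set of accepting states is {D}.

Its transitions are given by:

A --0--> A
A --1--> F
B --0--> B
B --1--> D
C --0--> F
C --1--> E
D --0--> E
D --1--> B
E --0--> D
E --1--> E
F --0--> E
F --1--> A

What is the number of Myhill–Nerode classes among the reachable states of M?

3

Reachable states from the start: {B,D,E}. Unreachable: {A,C,F} — drop them.
P0 = {D} | {B,E}.
Refine {B,E} on symbol 0: members go to different blocks, giving {B} and {E}.
The partition is now stable with 3 blocks: {D} | {B} | {E}.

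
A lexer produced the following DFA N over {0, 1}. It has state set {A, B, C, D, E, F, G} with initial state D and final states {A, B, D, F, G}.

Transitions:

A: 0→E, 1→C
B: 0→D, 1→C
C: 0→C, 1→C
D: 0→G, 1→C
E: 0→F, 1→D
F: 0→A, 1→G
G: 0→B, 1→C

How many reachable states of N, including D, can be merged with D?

Reachable states from the start: {B,C,D,G}. Unreachable: {A,E,F} — drop them.
Start with accepting vs non-accepting: {B,D,G} | {C}.
Stable partition: {B,D,G} | {C} — 2 equivalence classes.
State D belongs to the block {B,D,G}, which has 3 states.

3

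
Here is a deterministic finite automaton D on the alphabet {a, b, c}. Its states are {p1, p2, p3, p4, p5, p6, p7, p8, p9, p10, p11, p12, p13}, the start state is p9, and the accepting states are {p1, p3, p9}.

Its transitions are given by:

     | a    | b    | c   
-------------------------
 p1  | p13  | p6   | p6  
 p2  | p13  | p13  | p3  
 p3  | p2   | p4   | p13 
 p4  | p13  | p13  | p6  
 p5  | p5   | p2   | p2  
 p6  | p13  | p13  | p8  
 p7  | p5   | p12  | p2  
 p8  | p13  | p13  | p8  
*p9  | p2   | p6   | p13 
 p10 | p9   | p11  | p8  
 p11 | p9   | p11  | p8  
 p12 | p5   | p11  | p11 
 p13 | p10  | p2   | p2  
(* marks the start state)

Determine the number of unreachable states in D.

No path from p9 leads to p1, p5, p7, p12; the other 9 states are all reachable.

4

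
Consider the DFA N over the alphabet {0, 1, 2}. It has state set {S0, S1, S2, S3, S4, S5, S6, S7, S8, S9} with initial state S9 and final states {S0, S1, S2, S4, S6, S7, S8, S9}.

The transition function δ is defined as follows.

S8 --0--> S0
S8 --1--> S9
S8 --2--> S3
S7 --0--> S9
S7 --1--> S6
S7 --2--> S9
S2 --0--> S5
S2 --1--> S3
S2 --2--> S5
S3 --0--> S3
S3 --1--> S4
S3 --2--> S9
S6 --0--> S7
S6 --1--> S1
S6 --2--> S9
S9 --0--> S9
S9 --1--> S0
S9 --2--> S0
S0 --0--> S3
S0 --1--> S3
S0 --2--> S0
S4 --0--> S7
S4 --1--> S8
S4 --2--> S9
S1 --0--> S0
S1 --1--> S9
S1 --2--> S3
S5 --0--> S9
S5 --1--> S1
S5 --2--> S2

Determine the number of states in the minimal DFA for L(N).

First remove the unreachable states {S2,S5}; 8 states remain.
Initial partition by acceptance: {S0,S1,S4,S6,S7,S8,S9} | {S3}.
Refine {S0,S1,S4,S6,S7,S8,S9} on symbol 0: members go to different blocks, giving {S1,S4,S6,S7,S8,S9} and {S0}.
On input 0, block {S1,S4,S6,S7,S8,S9} splits into {S4,S6,S7,S9} and {S1,S8}.
Split {S4,S6,S7,S9} by δ(·,1) → {S4,S6} and {S7} and {S9}.
No further refinement is possible. Final partition (6 blocks): {S4,S6} | {S3} | {S0} | {S1,S8} | {S7} | {S9}.

6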